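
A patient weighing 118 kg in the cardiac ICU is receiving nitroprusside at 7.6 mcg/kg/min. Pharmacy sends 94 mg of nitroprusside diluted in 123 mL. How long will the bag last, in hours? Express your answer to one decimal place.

Dose = 7.6 mcg/kg/min × 118 kg = 896.8 mcg/min
896.8 mcg/min × 60 min/hr = 53808 mcg/hr
Concentration = 94 mg ÷ 123 mL = 0.7642276 mg/mL = 764.2276 mcg/mL
Rate = 53808 mcg/hr ÷ 764.2276 mcg/mL = 70.40834 mL/hr
Duration = 123 mL ÷ 70.40834 mL/hr = 1.746952 hr

1.7 hours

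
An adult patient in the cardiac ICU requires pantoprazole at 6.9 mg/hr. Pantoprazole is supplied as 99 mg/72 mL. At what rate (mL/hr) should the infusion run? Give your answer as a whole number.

5 mL/hr

Concentration = 99 mg ÷ 72 mL = 1.375 mg/mL
Rate = 6.9 mg/hr ÷ 1.375 mg/mL = 5.018182 mL/hr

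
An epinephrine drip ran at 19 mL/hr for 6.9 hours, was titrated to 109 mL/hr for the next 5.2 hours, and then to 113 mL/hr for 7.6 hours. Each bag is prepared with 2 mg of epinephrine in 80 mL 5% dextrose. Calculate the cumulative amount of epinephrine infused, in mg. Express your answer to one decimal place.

38.9 mg

Concentration = 2 mg ÷ 80 mL = 0.025 mg/mL
Stage 1: 19 mL/hr × 6.9 hr = 131.1 mL → 131.1 mL × 0.025 mg/mL = 3.2775 mg
Stage 2: 109 mL/hr × 5.2 hr = 566.8 mL → 566.8 mL × 0.025 mg/mL = 14.17 mg
Stage 3: 113 mL/hr × 7.6 hr = 858.8 mL → 858.8 mL × 0.025 mg/mL = 21.47 mg
Total = 3.2775 + 14.17 + 21.47 = 38.9175 mg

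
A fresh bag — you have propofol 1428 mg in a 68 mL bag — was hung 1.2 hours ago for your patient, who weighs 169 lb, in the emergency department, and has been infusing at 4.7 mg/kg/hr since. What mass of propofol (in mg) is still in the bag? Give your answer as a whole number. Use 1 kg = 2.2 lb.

995 mg

Weight = 169 lb ÷ 2.2 lb/kg = 76.81818 kg
Dose = 4.7 mg/kg/hr × 76.81818 kg = 361.0455 mg/hr
Concentration = 1428 mg ÷ 68 mL = 21 mg/mL
Rate = 361.0455 mg/hr ÷ 21 mg/mL = 17.19264 mL/hr
Volume infused = 17.19264 mL/hr × 1.2 hr = 20.63117 mL
Volume remaining = 68 − 20.63117 = 47.36883 mL
Drug remaining = 47.36883 mL × 21 mg/mL = 994.7455 mg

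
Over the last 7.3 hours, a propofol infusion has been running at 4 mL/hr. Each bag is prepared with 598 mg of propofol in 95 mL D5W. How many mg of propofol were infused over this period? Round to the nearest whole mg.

Concentration = 598 mg ÷ 95 mL = 6.294737 mg/mL
Drug rate = 4 mL/hr × 6.294737 mg/mL = 25.17895 mg/hr
Total = 25.17895 mg/hr × 7.3 hr = 183.8063 mg

184 mg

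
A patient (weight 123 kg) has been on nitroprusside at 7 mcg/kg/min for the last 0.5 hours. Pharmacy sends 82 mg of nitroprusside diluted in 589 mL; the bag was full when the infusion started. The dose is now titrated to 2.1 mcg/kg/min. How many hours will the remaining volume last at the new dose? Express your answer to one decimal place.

3.6 hours

Initial rate:
Dose = 7 mcg/kg/min × 123 kg = 861 mcg/min
861 mcg/min × 60 min/hr = 51660 mcg/hr
Concentration = 82 mg ÷ 589 mL = 0.139219 mg/mL = 139.219 mcg/mL
Rate = 51660 mcg/hr ÷ 139.219 mcg/mL = 371.07 mL/hr
Volume infused so far = 371.07 mL/hr × 0.5 hr = 185.535 mL
Volume remaining = 589 − 185.535 = 403.465 mL
New rate:
Dose = 2.1 mcg/kg/min × 123 kg = 258.3 mcg/min
258.3 mcg/min × 60 min/hr = 15498 mcg/hr
Rate = 15498 mcg/hr ÷ 139.219 mcg/mL = 111.321 mL/hr
Time remaining = 403.465 mL ÷ 111.321 mL/hr = 3.624339 hr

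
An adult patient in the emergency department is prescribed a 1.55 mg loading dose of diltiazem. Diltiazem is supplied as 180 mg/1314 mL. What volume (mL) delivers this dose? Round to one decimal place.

11.3 mL

Concentration = 180 mg ÷ 1314 mL = 0.1369863 mg/mL
Volume = 1.55 mg ÷ 0.1369863 mg/mL = 11.315 mL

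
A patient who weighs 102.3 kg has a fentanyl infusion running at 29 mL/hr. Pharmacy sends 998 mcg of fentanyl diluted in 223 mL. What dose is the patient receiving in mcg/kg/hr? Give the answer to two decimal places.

1.27 mcg/kg/hr

Concentration = 998 mcg ÷ 223 mL = 4.475336 mcg/mL
Drug rate = 29 mL/hr × 4.475336 mcg/mL = 129.7848 mcg/hr
129.7848 mcg/hr ÷ 102.3 kg = 1.268668 mcg/kg/hr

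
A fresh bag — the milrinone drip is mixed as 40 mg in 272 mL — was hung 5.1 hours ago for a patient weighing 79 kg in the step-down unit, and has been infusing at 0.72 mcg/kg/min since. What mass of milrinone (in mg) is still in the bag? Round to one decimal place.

22.6 mg

Dose = 0.72 mcg/kg/min × 79 kg = 56.88 mcg/min
56.88 mcg/min × 60 min/hr = 3412.8 mcg/hr
Concentration = 40 mg ÷ 272 mL = 0.1470588 mg/mL = 147.0588 mcg/mL
Rate = 3412.8 mcg/hr ÷ 147.0588 mcg/mL = 23.20704 mL/hr
Volume infused = 23.20704 mL/hr × 5.1 hr = 118.3559 mL
Volume remaining = 272 − 118.3559 = 153.6441 mL
Drug remaining = 153.6441 mL × 147.0588 mcg/mL = 22594.72 mcg = 22.59472 mg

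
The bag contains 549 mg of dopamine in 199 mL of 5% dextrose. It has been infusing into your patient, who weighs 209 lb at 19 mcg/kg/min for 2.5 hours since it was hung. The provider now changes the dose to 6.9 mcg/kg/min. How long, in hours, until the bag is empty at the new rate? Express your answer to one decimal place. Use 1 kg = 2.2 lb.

7.1 hours

Initial rate:
Weight = 209 lb ÷ 2.2 lb/kg = 95 kg
Dose = 19 mcg/kg/min × 95 kg = 1805 mcg/min
1805 mcg/min × 60 min/hr = 108300 mcg/hr
Concentration = 549 mg ÷ 199 mL = 2.758794 mg/mL = 2758.794 mcg/mL
Rate = 108300 mcg/hr ÷ 2758.794 mcg/mL = 39.25628 mL/hr
Volume infused so far = 39.25628 mL/hr × 2.5 hr = 98.14071 mL
Volume remaining = 199 − 98.14071 = 100.8593 mL
New rate:
Dose = 6.9 mcg/kg/min × 95 kg = 655.5 mcg/min
655.5 mcg/min × 60 min/hr = 39330 mcg/hr
Rate = 39330 mcg/hr ÷ 2758.794 mcg/mL = 14.25623 mL/hr
Time remaining = 100.8593 mL ÷ 14.25623 mL/hr = 7.074752 hr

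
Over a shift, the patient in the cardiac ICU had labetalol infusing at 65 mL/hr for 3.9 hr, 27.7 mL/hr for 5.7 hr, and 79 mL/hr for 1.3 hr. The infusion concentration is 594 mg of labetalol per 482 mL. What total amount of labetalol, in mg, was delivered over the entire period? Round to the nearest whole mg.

634 mg

Concentration = 594 mg ÷ 482 mL = 1.232365 mg/mL
Stage 1: 65 mL/hr × 3.9 hr = 253.5 mL → 253.5 mL × 1.232365 mg/mL = 312.4046 mg
Stage 2: 27.7 mL/hr × 5.7 hr = 157.89 mL → 157.89 mL × 1.232365 mg/mL = 194.5781 mg
Stage 3: 79 mL/hr × 1.3 hr = 102.7 mL → 102.7 mL × 1.232365 mg/mL = 126.5639 mg
Total = 312.4046 + 194.5781 + 126.5639 = 633.5466 mg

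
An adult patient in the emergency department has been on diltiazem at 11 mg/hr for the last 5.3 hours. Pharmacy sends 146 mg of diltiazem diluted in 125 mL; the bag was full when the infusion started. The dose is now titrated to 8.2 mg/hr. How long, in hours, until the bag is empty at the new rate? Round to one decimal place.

10.7 hours

Initial rate:
Concentration = 146 mg ÷ 125 mL = 1.168 mg/mL
Rate = 11 mg/hr ÷ 1.168 mg/mL = 9.417808 mL/hr
Volume infused so far = 9.417808 mL/hr × 5.3 hr = 49.91438 mL
Volume remaining = 125 − 49.91438 = 75.08562 mL
New rate:
Rate = 8.2 mg/hr ÷ 1.168 mg/mL = 7.020548 mL/hr
Time remaining = 75.08562 mL ÷ 7.020548 mL/hr = 10.69512 hr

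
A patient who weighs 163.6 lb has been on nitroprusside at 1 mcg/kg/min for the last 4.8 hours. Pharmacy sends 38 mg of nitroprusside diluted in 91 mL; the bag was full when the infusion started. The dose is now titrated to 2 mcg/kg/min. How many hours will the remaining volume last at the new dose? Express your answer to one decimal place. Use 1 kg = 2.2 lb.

Initial rate:
Weight = 163.6 lb ÷ 2.2 lb/kg = 74.36364 kg
Dose = 1 mcg/kg/min × 74.36364 kg = 74.36364 mcg/min
74.36364 mcg/min × 60 min/hr = 4461.818 mcg/hr
Concentration = 38 mg ÷ 91 mL = 0.4175824 mg/mL = 417.5824 mcg/mL
Rate = 4461.818 mcg/hr ÷ 417.5824 mcg/mL = 10.68488 mL/hr
Volume infused so far = 10.68488 mL/hr × 4.8 hr = 51.28743 mL
Volume remaining = 91 − 51.28743 = 39.71257 mL
New rate:
Dose = 2 mcg/kg/min × 74.36364 kg = 148.7273 mcg/min
148.7273 mcg/min × 60 min/hr = 8923.636 mcg/hr
Rate = 8923.636 mcg/hr ÷ 417.5824 mcg/mL = 21.36976 mL/hr
Time remaining = 39.71257 mL ÷ 21.36976 mL/hr = 1.858354 hr

1.9 hours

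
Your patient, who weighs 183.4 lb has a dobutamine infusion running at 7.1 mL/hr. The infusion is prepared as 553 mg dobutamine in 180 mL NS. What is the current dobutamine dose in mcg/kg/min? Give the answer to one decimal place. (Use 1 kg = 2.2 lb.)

4.4 mcg/kg/min

Weight = 183.4 lb ÷ 2.2 lb/kg = 83.36364 kg
Concentration = 553 mg ÷ 180 mL = 3.072222 mg/mL = 3072.222 mcg/mL
Drug rate = 7.1 mL/hr × 3072.222 mcg/mL = 21812.78 mcg/hr
21812.78 mcg/hr ÷ 60 min/hr = 363.5463 mcg/min
363.5463 mcg/min ÷ 83.36364 kg = 4.36097 mcg/kg/min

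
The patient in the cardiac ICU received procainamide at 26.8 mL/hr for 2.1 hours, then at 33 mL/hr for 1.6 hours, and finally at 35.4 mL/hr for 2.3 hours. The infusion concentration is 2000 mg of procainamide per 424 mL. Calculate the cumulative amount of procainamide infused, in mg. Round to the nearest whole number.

899 mg

Concentration = 2000 mg ÷ 424 mL = 4.716981 mg/mL
Stage 1: 26.8 mL/hr × 2.1 hr = 56.28 mL → 56.28 mL × 4.716981 mg/mL = 265.4717 mg
Stage 2: 33 mL/hr × 1.6 hr = 52.8 mL → 52.8 mL × 4.716981 mg/mL = 249.0566 mg
Stage 3: 35.4 mL/hr × 2.3 hr = 81.42 mL → 81.42 mL × 4.716981 mg/mL = 384.0566 mg
Total = 265.4717 + 249.0566 + 384.0566 = 898.5849 mg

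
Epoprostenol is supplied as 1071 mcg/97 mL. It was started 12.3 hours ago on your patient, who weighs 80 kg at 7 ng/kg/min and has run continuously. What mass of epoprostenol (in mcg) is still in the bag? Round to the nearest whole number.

Dose = 7 ng/kg/min × 80 kg = 560 ng/min
560 ng/min × 60 min/hr = 33600 ng/hr
Concentration = 1071 mcg ÷ 97 mL = 11.04124 mcg/mL = 11041.24 ng/mL
Rate = 33600 ng/hr ÷ 11041.24 ng/mL = 3.043137 mL/hr
Volume infused = 3.043137 mL/hr × 12.3 hr = 37.43059 mL
Volume remaining = 97 − 37.43059 = 59.56941 mL
Drug remaining = 59.56941 mL × 11041.24 ng/mL = 657720 ng = 657.72 mcg

658 mcg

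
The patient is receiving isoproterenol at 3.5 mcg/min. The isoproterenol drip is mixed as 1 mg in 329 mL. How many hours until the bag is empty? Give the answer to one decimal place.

4.8 hours

3.5 mcg/min × 60 min/hr = 210 mcg/hr
Concentration = 1 mg ÷ 329 mL = 0.003039514 mg/mL = 3.039514 mcg/mL
Rate = 210 mcg/hr ÷ 3.039514 mcg/mL = 69.09 mL/hr
Duration = 329 mL ÷ 69.09 mL/hr = 4.761905 hr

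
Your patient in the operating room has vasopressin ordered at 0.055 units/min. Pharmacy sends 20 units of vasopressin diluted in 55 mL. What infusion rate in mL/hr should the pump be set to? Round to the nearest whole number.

9 mL/hr

0.055 units/min × 60 min/hr = 3.3 units/hr
Concentration = 20 units ÷ 55 mL = 0.3636364 units/mL
Rate = 3.3 units/hr ÷ 0.3636364 units/mL = 9.075 mL/hr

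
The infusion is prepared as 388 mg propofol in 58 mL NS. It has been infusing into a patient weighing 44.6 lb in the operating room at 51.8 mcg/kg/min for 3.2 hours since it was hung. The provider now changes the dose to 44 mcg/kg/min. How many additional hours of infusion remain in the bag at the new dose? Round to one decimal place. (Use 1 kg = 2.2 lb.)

Initial rate:
Weight = 44.6 lb ÷ 2.2 lb/kg = 20.27273 kg
Dose = 51.8 mcg/kg/min × 20.27273 kg = 1050.127 mcg/min
1050.127 mcg/min × 60 min/hr = 63007.64 mcg/hr
Concentration = 388 mg ÷ 58 mL = 6.689655 mg/mL = 6689.655 mcg/mL
Rate = 63007.64 mcg/hr ÷ 6689.655 mcg/mL = 9.418667 mL/hr
Volume infused so far = 9.418667 mL/hr × 3.2 hr = 30.13974 mL
Volume remaining = 58 − 30.13974 = 27.86026 mL
New rate:
Dose = 44 mcg/kg/min × 20.27273 kg = 892 mcg/min
892 mcg/min × 60 min/hr = 53520 mcg/hr
Rate = 53520 mcg/hr ÷ 6689.655 mcg/mL = 8.000412 mL/hr
Time remaining = 27.86026 mL ÷ 8.000412 mL/hr = 3.482354 hr

3.5 hours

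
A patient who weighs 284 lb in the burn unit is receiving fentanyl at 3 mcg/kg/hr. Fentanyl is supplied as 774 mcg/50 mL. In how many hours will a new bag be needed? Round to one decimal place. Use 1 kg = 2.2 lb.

2.0 hours

Weight = 284 lb ÷ 2.2 lb/kg = 129.0909 kg
Dose = 3 mcg/kg/hr × 129.0909 kg = 387.2727 mcg/hr
Concentration = 774 mcg ÷ 50 mL = 15.48 mcg/mL
Rate = 387.2727 mcg/hr ÷ 15.48 mcg/mL = 25.01762 mL/hr
Duration = 50 mL ÷ 25.01762 mL/hr = 1.998592 hr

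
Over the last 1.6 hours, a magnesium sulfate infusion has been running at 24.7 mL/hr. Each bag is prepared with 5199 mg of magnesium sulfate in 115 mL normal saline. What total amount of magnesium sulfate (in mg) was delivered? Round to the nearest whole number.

1787 mg

Concentration = 5199 mg ÷ 115 mL = 45.2087 mg/mL
Drug rate = 24.7 mL/hr × 45.2087 mg/mL = 1116.655 mg/hr
Total = 1116.655 mg/hr × 1.6 hr = 1786.648 mg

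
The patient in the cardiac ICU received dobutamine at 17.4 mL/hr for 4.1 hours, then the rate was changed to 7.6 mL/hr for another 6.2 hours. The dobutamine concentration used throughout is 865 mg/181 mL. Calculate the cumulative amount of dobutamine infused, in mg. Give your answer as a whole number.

Concentration = 865 mg ÷ 181 mL = 4.779006 mg/mL
Stage 1: 17.4 mL/hr × 4.1 hr = 71.34 mL → 71.34 mL × 4.779006 mg/mL = 340.9343 mg
Stage 2: 7.6 mL/hr × 6.2 hr = 47.12 mL → 47.12 mL × 4.779006 mg/mL = 225.1867 mg
Total = 340.9343 + 225.1867 = 566.121 mg

566 mg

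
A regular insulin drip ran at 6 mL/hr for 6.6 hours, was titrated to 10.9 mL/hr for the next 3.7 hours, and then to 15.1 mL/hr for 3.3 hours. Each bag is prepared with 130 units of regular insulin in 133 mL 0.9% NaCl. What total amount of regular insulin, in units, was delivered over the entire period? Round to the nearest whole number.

Concentration = 130 units ÷ 133 mL = 0.9774436 units/mL
Stage 1: 6 mL/hr × 6.6 hr = 39.6 mL → 39.6 mL × 0.9774436 units/mL = 38.70677 units
Stage 2: 10.9 mL/hr × 3.7 hr = 40.33 mL → 40.33 mL × 0.9774436 units/mL = 39.4203 units
Stage 3: 15.1 mL/hr × 3.3 hr = 49.83 mL → 49.83 mL × 0.9774436 units/mL = 48.70602 units
Total = 38.70677 + 39.4203 + 48.70602 = 126.8331 units

127 units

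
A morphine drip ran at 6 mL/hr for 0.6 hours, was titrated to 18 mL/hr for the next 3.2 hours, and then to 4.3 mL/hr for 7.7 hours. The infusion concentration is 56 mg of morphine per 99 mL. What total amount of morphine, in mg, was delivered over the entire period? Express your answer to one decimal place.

Concentration = 56 mg ÷ 99 mL = 0.5656566 mg/mL
Stage 1: 6 mL/hr × 0.6 hr = 3.6 mL → 3.6 mL × 0.5656566 mg/mL = 2.036364 mg
Stage 2: 18 mL/hr × 3.2 hr = 57.6 mL → 57.6 mL × 0.5656566 mg/mL = 32.58182 mg
Stage 3: 4.3 mL/hr × 7.7 hr = 33.11 mL → 33.11 mL × 0.5656566 mg/mL = 18.72889 mg
Total = 2.036364 + 32.58182 + 18.72889 = 53.34707 mg

53.3 mg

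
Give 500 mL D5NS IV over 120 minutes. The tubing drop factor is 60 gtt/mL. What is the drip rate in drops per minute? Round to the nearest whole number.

500 mL ÷ (120 min) = 4.166667 mL/min
4.166667 mL/min × 60 gtt/mL = 250 gtt/min

250 gtt/min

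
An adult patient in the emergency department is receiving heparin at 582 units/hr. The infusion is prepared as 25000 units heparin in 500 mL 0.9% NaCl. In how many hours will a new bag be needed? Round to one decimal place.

43.0 hours

Concentration = 25000 units ÷ 500 mL = 50 units/mL
Rate = 582 units/hr ÷ 50 units/mL = 11.64 mL/hr
Duration = 500 mL ÷ 11.64 mL/hr = 42.95533 hr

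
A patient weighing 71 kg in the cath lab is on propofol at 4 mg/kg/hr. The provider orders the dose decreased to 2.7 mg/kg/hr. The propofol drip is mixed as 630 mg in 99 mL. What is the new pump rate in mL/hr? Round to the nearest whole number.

30 mL/hr

Dose = 2.7 mg/kg/hr × 71 kg = 191.7 mg/hr
Concentration = 630 mg ÷ 99 mL = 6.363636 mg/mL
Rate = 191.7 mg/hr ÷ 6.363636 mg/mL = 30.12429 mL/hr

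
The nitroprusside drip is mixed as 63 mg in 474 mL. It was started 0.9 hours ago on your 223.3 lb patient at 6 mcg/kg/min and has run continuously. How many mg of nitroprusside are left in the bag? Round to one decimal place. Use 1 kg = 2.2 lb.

Weight = 223.3 lb ÷ 2.2 lb/kg = 101.5 kg
Dose = 6 mcg/kg/min × 101.5 kg = 609 mcg/min
609 mcg/min × 60 min/hr = 36540 mcg/hr
Concentration = 63 mg ÷ 474 mL = 0.1329114 mg/mL = 132.9114 mcg/mL
Rate = 36540 mcg/hr ÷ 132.9114 mcg/mL = 274.92 mL/hr
Volume infused = 274.92 mL/hr × 0.9 hr = 247.428 mL
Volume remaining = 474 − 247.428 = 226.572 mL
Drug remaining = 226.572 mL × 132.9114 mcg/mL = 30114 mcg = 30.114 mg

30.1 mg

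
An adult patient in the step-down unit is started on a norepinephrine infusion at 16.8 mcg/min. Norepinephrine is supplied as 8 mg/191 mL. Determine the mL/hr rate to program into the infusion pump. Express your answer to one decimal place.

16.8 mcg/min × 60 min/hr = 1008 mcg/hr
Concentration = 8 mg ÷ 191 mL = 0.04188482 mg/mL = 41.88482 mcg/mL
Rate = 1008 mcg/hr ÷ 41.88482 mcg/mL = 24.066 mL/hr

24.1 mL/hr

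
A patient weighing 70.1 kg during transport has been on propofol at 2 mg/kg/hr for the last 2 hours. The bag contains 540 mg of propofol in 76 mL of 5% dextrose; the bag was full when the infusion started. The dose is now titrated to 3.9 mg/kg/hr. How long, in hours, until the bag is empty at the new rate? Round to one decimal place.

0.9 hours

Initial rate:
Dose = 2 mg/kg/hr × 70.1 kg = 140.2 mg/hr
Concentration = 540 mg ÷ 76 mL = 7.105263 mg/mL
Rate = 140.2 mg/hr ÷ 7.105263 mg/mL = 19.73185 mL/hr
Volume infused so far = 19.73185 mL/hr × 2 hr = 39.4637 mL
Volume remaining = 76 − 39.4637 = 36.5363 mL
New rate:
Dose = 3.9 mg/kg/hr × 70.1 kg = 273.39 mg/hr
Rate = 273.39 mg/hr ÷ 7.105263 mg/mL = 38.47711 mL/hr
Time remaining = 36.5363 mL ÷ 38.47711 mL/hr = 0.9495592 hr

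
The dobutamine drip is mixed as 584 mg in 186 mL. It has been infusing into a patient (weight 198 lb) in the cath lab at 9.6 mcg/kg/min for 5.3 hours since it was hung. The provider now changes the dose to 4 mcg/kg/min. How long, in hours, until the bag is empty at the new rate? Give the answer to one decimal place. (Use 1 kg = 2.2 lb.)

Initial rate:
Weight = 198 lb ÷ 2.2 lb/kg = 90 kg
Dose = 9.6 mcg/kg/min × 90 kg = 864 mcg/min
864 mcg/min × 60 min/hr = 51840 mcg/hr
Concentration = 584 mg ÷ 186 mL = 3.139785 mg/mL = 3139.785 mcg/mL
Rate = 51840 mcg/hr ÷ 3139.785 mcg/mL = 16.51068 mL/hr
Volume infused so far = 16.51068 mL/hr × 5.3 hr = 87.50663 mL
Volume remaining = 186 − 87.50663 = 98.49337 mL
New rate:
Dose = 4 mcg/kg/min × 90 kg = 360 mcg/min
360 mcg/min × 60 min/hr = 21600 mcg/hr
Rate = 21600 mcg/hr ÷ 3139.785 mcg/mL = 6.879452 mL/hr
Time remaining = 98.49337 mL ÷ 6.879452 mL/hr = 14.31704 hr

14.3 hours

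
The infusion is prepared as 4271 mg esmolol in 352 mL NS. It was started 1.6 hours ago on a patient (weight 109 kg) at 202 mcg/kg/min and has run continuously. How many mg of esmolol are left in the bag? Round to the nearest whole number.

Dose = 202 mcg/kg/min × 109 kg = 22018 mcg/min
22018 mcg/min × 60 min/hr = 1321080 mcg/hr
Concentration = 4271 mg ÷ 352 mL = 12.13352 mg/mL = 12133.52 mcg/mL
Rate = 1321080 mcg/hr ÷ 12133.52 mcg/mL = 108.8785 mL/hr
Volume infused = 108.8785 mL/hr × 1.6 hr = 174.2056 mL
Volume remaining = 352 − 174.2056 = 177.7944 mL
Drug remaining = 177.7944 mL × 12133.52 mcg/mL = 2157272 mcg = 2157.272 mg

2157 mg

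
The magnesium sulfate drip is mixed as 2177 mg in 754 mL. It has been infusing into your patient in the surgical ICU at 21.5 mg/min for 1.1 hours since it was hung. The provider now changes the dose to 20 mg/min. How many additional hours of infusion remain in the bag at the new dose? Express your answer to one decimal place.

0.6 hours

Initial rate:
21.5 mg/min × 60 min/hr = 1290 mg/hr
Concentration = 2177 mg ÷ 754 mL = 2.887268 mg/mL
Rate = 1290 mg/hr ÷ 2.887268 mg/mL = 446.7892 mL/hr
Volume infused so far = 446.7892 mL/hr × 1.1 hr = 491.4681 mL
Volume remaining = 754 − 491.4681 = 262.5319 mL
New rate:
20 mg/min × 60 min/hr = 1200 mg/hr
Rate = 1200 mg/hr ÷ 2.887268 mg/mL = 415.6178 mL/hr
Time remaining = 262.5319 mL ÷ 415.6178 mL/hr = 0.6316667 hr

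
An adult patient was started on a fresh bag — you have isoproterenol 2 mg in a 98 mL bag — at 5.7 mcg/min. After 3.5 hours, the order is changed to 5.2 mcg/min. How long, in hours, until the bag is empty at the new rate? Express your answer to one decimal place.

Initial rate:
5.7 mcg/min × 60 min/hr = 342 mcg/hr
Concentration = 2 mg ÷ 98 mL = 0.02040816 mg/mL = 20.40816 mcg/mL
Rate = 342 mcg/hr ÷ 20.40816 mcg/mL = 16.758 mL/hr
Volume infused so far = 16.758 mL/hr × 3.5 hr = 58.653 mL
Volume remaining = 98 − 58.653 = 39.347 mL
New rate:
5.2 mcg/min × 60 min/hr = 312 mcg/hr
Rate = 312 mcg/hr ÷ 20.40816 mcg/mL = 15.288 mL/hr
Time remaining = 39.347 mL ÷ 15.288 mL/hr = 2.573718 hr

2.6 hours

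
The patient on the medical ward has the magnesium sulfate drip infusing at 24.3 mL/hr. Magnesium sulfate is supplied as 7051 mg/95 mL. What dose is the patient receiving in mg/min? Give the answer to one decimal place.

30.1 mg/min

Concentration = 7051 mg ÷ 95 mL = 74.22105 mg/mL
Drug rate = 24.3 mL/hr × 74.22105 mg/mL = 1803.572 mg/hr
1803.572 mg/hr ÷ 60 min/hr = 30.05953 mg/min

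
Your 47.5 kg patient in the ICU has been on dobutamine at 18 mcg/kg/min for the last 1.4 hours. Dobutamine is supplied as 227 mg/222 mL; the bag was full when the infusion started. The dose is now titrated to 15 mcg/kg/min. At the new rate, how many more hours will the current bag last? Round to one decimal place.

3.6 hours

Initial rate:
Dose = 18 mcg/kg/min × 47.5 kg = 855 mcg/min
855 mcg/min × 60 min/hr = 51300 mcg/hr
Concentration = 227 mg ÷ 222 mL = 1.022523 mg/mL = 1022.523 mcg/mL
Rate = 51300 mcg/hr ÷ 1022.523 mcg/mL = 50.17004 mL/hr
Volume infused so far = 50.17004 mL/hr × 1.4 hr = 70.23806 mL
Volume remaining = 222 − 70.23806 = 151.7619 mL
New rate:
Dose = 15 mcg/kg/min × 47.5 kg = 712.5 mcg/min
712.5 mcg/min × 60 min/hr = 42750 mcg/hr
Rate = 42750 mcg/hr ÷ 1022.523 mcg/mL = 41.80837 mL/hr
Time remaining = 151.7619 mL ÷ 41.80837 mL/hr = 3.629942 hr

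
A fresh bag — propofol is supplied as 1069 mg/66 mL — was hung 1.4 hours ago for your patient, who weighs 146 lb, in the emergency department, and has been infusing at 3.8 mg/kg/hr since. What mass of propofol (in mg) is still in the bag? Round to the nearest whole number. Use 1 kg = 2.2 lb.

716 mg

Weight = 146 lb ÷ 2.2 lb/kg = 66.36364 kg
Dose = 3.8 mg/kg/hr × 66.36364 kg = 252.1818 mg/hr
Concentration = 1069 mg ÷ 66 mL = 16.19697 mg/mL
Rate = 252.1818 mg/hr ÷ 16.19697 mg/mL = 15.56969 mL/hr
Volume infused = 15.56969 mL/hr × 1.4 hr = 21.79757 mL
Volume remaining = 66 − 21.79757 = 44.20243 mL
Drug remaining = 44.20243 mL × 16.19697 mg/mL = 715.9455 mg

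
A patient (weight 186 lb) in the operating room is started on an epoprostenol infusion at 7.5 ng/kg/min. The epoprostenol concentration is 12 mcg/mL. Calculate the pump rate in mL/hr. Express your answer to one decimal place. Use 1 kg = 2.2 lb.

3.2 mL/hr

Weight = 186 lb ÷ 2.2 lb/kg = 84.54545 kg
Dose = 7.5 ng/kg/min × 84.54545 kg = 634.0909 ng/min
634.0909 ng/min × 60 min/hr = 38045.45 ng/hr
Concentration = 12 mcg/mL = 12000 ng/mL
Rate = 38045.45 ng/hr ÷ 12000 ng/mL = 3.170455 mL/hr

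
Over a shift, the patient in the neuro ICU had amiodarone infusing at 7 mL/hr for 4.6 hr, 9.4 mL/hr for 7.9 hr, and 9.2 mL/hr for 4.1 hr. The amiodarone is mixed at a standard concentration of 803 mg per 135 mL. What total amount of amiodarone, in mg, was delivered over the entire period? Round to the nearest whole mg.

858 mg

Concentration = 803 mg ÷ 135 mL = 5.948148 mg/mL
Stage 1: 7 mL/hr × 4.6 hr = 32.2 mL → 32.2 mL × 5.948148 mg/mL = 191.5304 mg
Stage 2: 9.4 mL/hr × 7.9 hr = 74.26 mL → 74.26 mL × 5.948148 mg/mL = 441.7095 mg
Stage 3: 9.2 mL/hr × 4.1 hr = 37.72 mL → 37.72 mL × 5.948148 mg/mL = 224.3641 mg
Total = 191.5304 + 441.7095 + 224.3641 = 857.604 mg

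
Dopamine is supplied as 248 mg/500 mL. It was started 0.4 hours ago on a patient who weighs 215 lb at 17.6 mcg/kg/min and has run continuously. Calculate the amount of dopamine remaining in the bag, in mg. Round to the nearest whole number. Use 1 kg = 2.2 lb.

207 mg

Weight = 215 lb ÷ 2.2 lb/kg = 97.72727 kg
Dose = 17.6 mcg/kg/min × 97.72727 kg = 1720 mcg/min
1720 mcg/min × 60 min/hr = 103200 mcg/hr
Concentration = 248 mg ÷ 500 mL = 0.496 mg/mL = 496 mcg/mL
Rate = 103200 mcg/hr ÷ 496 mcg/mL = 208.0645 mL/hr
Volume infused = 208.0645 mL/hr × 0.4 hr = 83.22581 mL
Volume remaining = 500 − 83.22581 = 416.7742 mL
Drug remaining = 416.7742 mL × 496 mcg/mL = 206720 mcg = 206.72 mg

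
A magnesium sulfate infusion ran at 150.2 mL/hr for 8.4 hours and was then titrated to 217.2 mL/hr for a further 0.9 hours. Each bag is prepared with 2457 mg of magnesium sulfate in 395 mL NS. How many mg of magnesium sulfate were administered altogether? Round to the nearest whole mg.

Concentration = 2457 mg ÷ 395 mL = 6.220253 mg/mL
Stage 1: 150.2 mL/hr × 8.4 hr = 1261.68 mL → 1261.68 mL × 6.220253 mg/mL = 7847.969 mg
Stage 2: 217.2 mL/hr × 0.9 hr = 195.48 mL → 195.48 mL × 6.220253 mg/mL = 1215.935 mg
Total = 7847.969 + 1215.935 = 9063.904 mg

9064 mg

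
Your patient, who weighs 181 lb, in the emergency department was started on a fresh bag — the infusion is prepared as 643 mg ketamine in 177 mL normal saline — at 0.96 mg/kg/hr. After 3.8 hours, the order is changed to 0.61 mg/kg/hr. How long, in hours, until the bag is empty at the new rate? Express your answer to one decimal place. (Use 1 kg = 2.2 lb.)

6.8 hours

Initial rate:
Weight = 181 lb ÷ 2.2 lb/kg = 82.27273 kg
Dose = 0.96 mg/kg/hr × 82.27273 kg = 78.98182 mg/hr
Concentration = 643 mg ÷ 177 mL = 3.632768 mg/mL
Rate = 78.98182 mg/hr ÷ 3.632768 mg/mL = 21.7415 mL/hr
Volume infused so far = 21.7415 mL/hr × 3.8 hr = 82.61768 mL
Volume remaining = 177 − 82.61768 = 94.38232 mL
New rate:
Dose = 0.61 mg/kg/hr × 82.27273 kg = 50.18636 mg/hr
Rate = 50.18636 mg/hr ÷ 3.632768 mg/mL = 13.81491 mL/hr
Time remaining = 94.38232 mL ÷ 13.81491 mL/hr = 6.831917 hr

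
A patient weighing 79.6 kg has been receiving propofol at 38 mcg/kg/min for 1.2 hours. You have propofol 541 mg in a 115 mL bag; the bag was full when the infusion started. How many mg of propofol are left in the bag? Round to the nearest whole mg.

Dose = 38 mcg/kg/min × 79.6 kg = 3024.8 mcg/min
3024.8 mcg/min × 60 min/hr = 181488 mcg/hr
Concentration = 541 mg ÷ 115 mL = 4.704348 mg/mL = 4704.348 mcg/mL
Rate = 181488 mcg/hr ÷ 4704.348 mcg/mL = 38.57878 mL/hr
Volume infused = 38.57878 mL/hr × 1.2 hr = 46.29454 mL
Volume remaining = 115 − 46.29454 = 68.70546 mL
Drug remaining = 68.70546 mL × 4704.348 mcg/mL = 323214.4 mcg = 323.2144 mg

323 mg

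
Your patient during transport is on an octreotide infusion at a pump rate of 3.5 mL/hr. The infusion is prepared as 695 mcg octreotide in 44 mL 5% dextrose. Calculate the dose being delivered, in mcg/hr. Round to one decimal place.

Concentration = 695 mcg ÷ 44 mL = 15.79545 mcg/mL
Drug rate = 3.5 mL/hr × 15.79545 mcg/mL = 55.28409 mcg/hr

55.3 mcg/hr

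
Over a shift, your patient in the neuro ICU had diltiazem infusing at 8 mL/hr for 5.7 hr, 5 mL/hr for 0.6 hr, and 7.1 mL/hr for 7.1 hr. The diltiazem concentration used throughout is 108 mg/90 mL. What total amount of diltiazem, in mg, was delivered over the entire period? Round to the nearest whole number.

Concentration = 108 mg ÷ 90 mL = 1.2 mg/mL
Stage 1: 8 mL/hr × 5.7 hr = 45.6 mL → 45.6 mL × 1.2 mg/mL = 54.72 mg
Stage 2: 5 mL/hr × 0.6 hr = 3 mL → 3 mL × 1.2 mg/mL = 3.6 mg
Stage 3: 7.1 mL/hr × 7.1 hr = 50.41 mL → 50.41 mL × 1.2 mg/mL = 60.492 mg
Total = 54.72 + 3.6 + 60.492 = 118.812 mg

119 mg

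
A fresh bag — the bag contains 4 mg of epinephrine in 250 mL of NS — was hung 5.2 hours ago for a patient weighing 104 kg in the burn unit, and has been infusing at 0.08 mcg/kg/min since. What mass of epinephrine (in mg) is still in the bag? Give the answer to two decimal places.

Dose = 0.08 mcg/kg/min × 104 kg = 8.32 mcg/min
8.32 mcg/min × 60 min/hr = 499.2 mcg/hr
Concentration = 4 mg ÷ 250 mL = 0.016 mg/mL = 16 mcg/mL
Rate = 499.2 mcg/hr ÷ 16 mcg/mL = 31.2 mL/hr
Volume infused = 31.2 mL/hr × 5.2 hr = 162.24 mL
Volume remaining = 250 − 162.24 = 87.76 mL
Drug remaining = 87.76 mL × 16 mcg/mL = 1404.16 mcg = 1.40416 mg

1.40 mg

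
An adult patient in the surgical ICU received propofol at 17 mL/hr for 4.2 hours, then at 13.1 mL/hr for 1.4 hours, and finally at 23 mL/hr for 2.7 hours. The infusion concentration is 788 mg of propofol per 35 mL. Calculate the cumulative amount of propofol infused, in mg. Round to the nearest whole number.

3419 mg

Concentration = 788 mg ÷ 35 mL = 22.51429 mg/mL
Stage 1: 17 mL/hr × 4.2 hr = 71.4 mL → 71.4 mL × 22.51429 mg/mL = 1607.52 mg
Stage 2: 13.1 mL/hr × 1.4 hr = 18.34 mL → 18.34 mL × 22.51429 mg/mL = 412.912 mg
Stage 3: 23 mL/hr × 2.7 hr = 62.1 mL → 62.1 mL × 22.51429 mg/mL = 1398.137 mg
Total = 1607.52 + 412.912 + 1398.137 = 3418.569 mg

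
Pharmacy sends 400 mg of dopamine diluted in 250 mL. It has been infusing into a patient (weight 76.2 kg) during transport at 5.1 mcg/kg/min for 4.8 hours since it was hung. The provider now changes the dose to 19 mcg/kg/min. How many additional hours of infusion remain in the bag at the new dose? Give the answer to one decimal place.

3.3 hours

Initial rate:
Dose = 5.1 mcg/kg/min × 76.2 kg = 388.62 mcg/min
388.62 mcg/min × 60 min/hr = 23317.2 mcg/hr
Concentration = 400 mg ÷ 250 mL = 1.6 mg/mL = 1600 mcg/mL
Rate = 23317.2 mcg/hr ÷ 1600 mcg/mL = 14.57325 mL/hr
Volume infused so far = 14.57325 mL/hr × 4.8 hr = 69.9516 mL
Volume remaining = 250 − 69.9516 = 180.0484 mL
New rate:
Dose = 19 mcg/kg/min × 76.2 kg = 1447.8 mcg/min
1447.8 mcg/min × 60 min/hr = 86868 mcg/hr
Rate = 86868 mcg/hr ÷ 1600 mcg/mL = 54.2925 mL/hr
Time remaining = 180.0484 mL ÷ 54.2925 mL/hr = 3.316267 hr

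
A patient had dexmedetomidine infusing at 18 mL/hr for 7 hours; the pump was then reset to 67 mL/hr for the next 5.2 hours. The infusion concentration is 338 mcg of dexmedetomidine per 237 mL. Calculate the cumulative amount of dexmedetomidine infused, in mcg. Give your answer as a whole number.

Concentration = 338 mcg ÷ 237 mL = 1.42616 mcg/mL
Stage 1: 18 mL/hr × 7 hr = 126 mL → 126 mL × 1.42616 mcg/mL = 179.6962 mcg
Stage 2: 67 mL/hr × 5.2 hr = 348.4 mL → 348.4 mL × 1.42616 mcg/mL = 496.8743 mcg
Total = 179.6962 + 496.8743 = 676.5705 mcg

677 mcg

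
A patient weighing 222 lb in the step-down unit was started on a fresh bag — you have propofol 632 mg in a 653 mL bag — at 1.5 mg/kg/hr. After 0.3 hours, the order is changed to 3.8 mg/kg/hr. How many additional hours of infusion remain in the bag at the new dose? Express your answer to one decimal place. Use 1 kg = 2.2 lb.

Initial rate:
Weight = 222 lb ÷ 2.2 lb/kg = 100.9091 kg
Dose = 1.5 mg/kg/hr × 100.9091 kg = 151.3636 mg/hr
Concentration = 632 mg ÷ 653 mL = 0.9678407 mg/mL
Rate = 151.3636 mg/hr ÷ 0.9678407 mg/mL = 156.3931 mL/hr
Volume infused so far = 156.3931 mL/hr × 0.3 hr = 46.91794 mL
Volume remaining = 653 − 46.91794 = 606.0821 mL
New rate:
Dose = 3.8 mg/kg/hr × 100.9091 kg = 383.4545 mg/hr
Rate = 383.4545 mg/hr ÷ 0.9678407 mg/mL = 396.1959 mL/hr
Time remaining = 606.0821 mL ÷ 396.1959 mL/hr = 1.529753 hr

1.5 hours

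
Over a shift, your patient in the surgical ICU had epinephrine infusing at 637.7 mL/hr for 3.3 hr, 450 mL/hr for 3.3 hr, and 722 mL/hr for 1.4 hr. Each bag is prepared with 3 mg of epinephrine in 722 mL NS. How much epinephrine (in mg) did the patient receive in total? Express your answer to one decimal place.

Concentration = 3 mg ÷ 722 mL = 0.004155125 mg/mL
Stage 1: 637.7 mL/hr × 3.3 hr = 2104.41 mL → 2104.41 mL × 0.004155125 mg/mL = 8.744086 mg
Stage 2: 450 mL/hr × 3.3 hr = 1485 mL → 1485 mL × 0.004155125 mg/mL = 6.17036 mg
Stage 3: 722 mL/hr × 1.4 hr = 1010.8 mL → 1010.8 mL × 0.004155125 mg/mL = 4.2 mg
Total = 8.744086 + 6.17036 + 4.2 = 19.11445 mg

19.1 mg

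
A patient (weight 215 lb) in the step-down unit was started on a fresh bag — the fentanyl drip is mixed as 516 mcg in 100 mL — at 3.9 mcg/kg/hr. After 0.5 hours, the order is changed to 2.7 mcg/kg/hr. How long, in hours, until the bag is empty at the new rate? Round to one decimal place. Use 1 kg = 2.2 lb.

1.2 hours

Initial rate:
Weight = 215 lb ÷ 2.2 lb/kg = 97.72727 kg
Dose = 3.9 mcg/kg/hr × 97.72727 kg = 381.1364 mcg/hr
Concentration = 516 mcg ÷ 100 mL = 5.16 mcg/mL
Rate = 381.1364 mcg/hr ÷ 5.16 mcg/mL = 73.86364 mL/hr
Volume infused so far = 73.86364 mL/hr × 0.5 hr = 36.93182 mL
Volume remaining = 100 − 36.93182 = 63.06818 mL
New rate:
Dose = 2.7 mcg/kg/hr × 97.72727 kg = 263.8636 mcg/hr
Rate = 263.8636 mcg/hr ÷ 5.16 mcg/mL = 51.13636 mL/hr
Time remaining = 63.06818 mL ÷ 51.13636 mL/hr = 1.233333 hr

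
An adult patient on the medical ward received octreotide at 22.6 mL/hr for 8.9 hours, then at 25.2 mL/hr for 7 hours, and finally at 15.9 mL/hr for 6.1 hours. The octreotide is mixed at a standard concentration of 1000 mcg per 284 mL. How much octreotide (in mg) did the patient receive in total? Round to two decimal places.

Concentration = 1000 mcg ÷ 284 mL = 3.521127 mcg/mL
Stage 1: 22.6 mL/hr × 8.9 hr = 201.14 mL → 201.14 mL × 3.521127 mcg/mL = 708.2394 mcg
Stage 2: 25.2 mL/hr × 7 hr = 176.4 mL → 176.4 mL × 3.521127 mcg/mL = 621.1268 mcg
Stage 3: 15.9 mL/hr × 6.1 hr = 96.99 mL → 96.99 mL × 3.521127 mcg/mL = 341.5141 mcg
Total = 708.2394 + 621.1268 + 341.5141 = 1670.88 mcg = 1.67088 mg

1.67 mg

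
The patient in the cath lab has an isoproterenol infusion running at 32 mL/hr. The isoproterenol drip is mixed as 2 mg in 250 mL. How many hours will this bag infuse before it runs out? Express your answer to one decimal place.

7.8 hours

Duration = 250 mL ÷ 32 mL/hr = 7.8125 hr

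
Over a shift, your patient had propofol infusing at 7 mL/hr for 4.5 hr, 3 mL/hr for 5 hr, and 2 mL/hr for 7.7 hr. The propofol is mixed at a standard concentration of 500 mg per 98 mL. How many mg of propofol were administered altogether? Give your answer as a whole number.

Concentration = 500 mg ÷ 98 mL = 5.102041 mg/mL
Stage 1: 7 mL/hr × 4.5 hr = 31.5 mL → 31.5 mL × 5.102041 mg/mL = 160.7143 mg
Stage 2: 3 mL/hr × 5 hr = 15 mL → 15 mL × 5.102041 mg/mL = 76.53061 mg
Stage 3: 2 mL/hr × 7.7 hr = 15.4 mL → 15.4 mL × 5.102041 mg/mL = 78.57143 mg
Total = 160.7143 + 76.53061 + 78.57143 = 315.8163 mg

316 mg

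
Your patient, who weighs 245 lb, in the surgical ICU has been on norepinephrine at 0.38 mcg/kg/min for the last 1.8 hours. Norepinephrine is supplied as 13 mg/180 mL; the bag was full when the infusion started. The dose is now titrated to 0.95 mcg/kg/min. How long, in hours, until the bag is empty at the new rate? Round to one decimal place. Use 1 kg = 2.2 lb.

1.3 hours

Initial rate:
Weight = 245 lb ÷ 2.2 lb/kg = 111.3636 kg
Dose = 0.38 mcg/kg/min × 111.3636 kg = 42.31818 mcg/min
42.31818 mcg/min × 60 min/hr = 2539.091 mcg/hr
Concentration = 13 mg ÷ 180 mL = 0.07222222 mg/mL = 72.22222 mcg/mL
Rate = 2539.091 mcg/hr ÷ 72.22222 mcg/mL = 35.15664 mL/hr
Volume infused so far = 35.15664 mL/hr × 1.8 hr = 63.28196 mL
Volume remaining = 180 − 63.28196 = 116.718 mL
New rate:
Dose = 0.95 mcg/kg/min × 111.3636 kg = 105.7955 mcg/min
105.7955 mcg/min × 60 min/hr = 6347.727 mcg/hr
Rate = 6347.727 mcg/hr ÷ 72.22222 mcg/mL = 87.89161 mL/hr
Time remaining = 116.718 mL ÷ 87.89161 mL/hr = 1.327977 hr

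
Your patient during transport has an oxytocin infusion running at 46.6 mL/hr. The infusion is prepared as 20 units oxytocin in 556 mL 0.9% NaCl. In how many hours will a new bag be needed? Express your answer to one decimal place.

Duration = 556 mL ÷ 46.6 mL/hr = 11.93133 hr

11.9 hours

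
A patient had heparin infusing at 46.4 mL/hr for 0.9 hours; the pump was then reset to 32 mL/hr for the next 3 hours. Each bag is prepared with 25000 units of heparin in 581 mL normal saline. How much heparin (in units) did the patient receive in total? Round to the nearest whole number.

Concentration = 25000 units ÷ 581 mL = 43.02926 units/mL
Stage 1: 46.4 mL/hr × 0.9 hr = 41.76 mL → 41.76 mL × 43.02926 units/mL = 1796.902 units
Stage 2: 32 mL/hr × 3 hr = 96 mL → 96 mL × 43.02926 units/mL = 4130.809 units
Total = 1796.902 + 4130.809 = 5927.711 units

5928 units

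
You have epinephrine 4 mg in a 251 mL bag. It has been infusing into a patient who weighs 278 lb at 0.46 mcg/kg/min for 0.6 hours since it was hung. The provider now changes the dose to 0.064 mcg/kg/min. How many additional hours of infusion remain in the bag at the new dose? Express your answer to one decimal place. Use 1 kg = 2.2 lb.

Initial rate:
Weight = 278 lb ÷ 2.2 lb/kg = 126.3636 kg
Dose = 0.46 mcg/kg/min × 126.3636 kg = 58.12727 mcg/min
58.12727 mcg/min × 60 min/hr = 3487.636 mcg/hr
Concentration = 4 mg ÷ 251 mL = 0.01593625 mg/mL = 15.93625 mcg/mL
Rate = 3487.636 mcg/hr ÷ 15.93625 mcg/mL = 218.8492 mL/hr
Volume infused so far = 218.8492 mL/hr × 0.6 hr = 131.3095 mL
Volume remaining = 251 − 131.3095 = 119.6905 mL
New rate:
Dose = 0.064 mcg/kg/min × 126.3636 kg = 8.087273 mcg/min
8.087273 mcg/min × 60 min/hr = 485.2364 mcg/hr
Rate = 485.2364 mcg/hr ÷ 15.93625 mcg/mL = 30.44858 mL/hr
Time remaining = 119.6905 mL ÷ 30.44858 mL/hr = 3.930905 hr

3.9 hours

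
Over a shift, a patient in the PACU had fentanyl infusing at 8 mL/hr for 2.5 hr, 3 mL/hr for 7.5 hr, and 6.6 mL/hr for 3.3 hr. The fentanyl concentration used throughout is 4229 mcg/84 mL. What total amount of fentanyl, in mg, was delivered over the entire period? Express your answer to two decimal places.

3.24 mg

Concentration = 4229 mcg ÷ 84 mL = 50.34524 mcg/mL
Stage 1: 8 mL/hr × 2.5 hr = 20 mL → 20 mL × 50.34524 mcg/mL = 1006.905 mcg
Stage 2: 3 mL/hr × 7.5 hr = 22.5 mL → 22.5 mL × 50.34524 mcg/mL = 1132.768 mcg
Stage 3: 6.6 mL/hr × 3.3 hr = 21.78 mL → 21.78 mL × 50.34524 mcg/mL = 1096.519 mcg
Total = 1006.905 + 1132.768 + 1096.519 = 3236.192 mcg = 3.236192 mg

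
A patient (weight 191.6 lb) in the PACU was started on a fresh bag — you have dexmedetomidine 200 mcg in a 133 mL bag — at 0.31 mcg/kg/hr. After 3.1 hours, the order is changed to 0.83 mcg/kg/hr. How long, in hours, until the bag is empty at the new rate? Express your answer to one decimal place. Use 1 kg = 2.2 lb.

Initial rate:
Weight = 191.6 lb ÷ 2.2 lb/kg = 87.09091 kg
Dose = 0.31 mcg/kg/hr × 87.09091 kg = 26.99818 mcg/hr
Concentration = 200 mcg ÷ 133 mL = 1.503759 mcg/mL
Rate = 26.99818 mcg/hr ÷ 1.503759 mcg/mL = 17.95379 mL/hr
Volume infused so far = 17.95379 mL/hr × 3.1 hr = 55.65675 mL
Volume remaining = 133 − 55.65675 = 77.34325 mL
New rate:
Dose = 0.83 mcg/kg/hr × 87.09091 kg = 72.28545 mcg/hr
Rate = 72.28545 mcg/hr ÷ 1.503759 mcg/mL = 48.06983 mL/hr
Time remaining = 77.34325 mL ÷ 48.06983 mL/hr = 1.608977 hr

1.6 hours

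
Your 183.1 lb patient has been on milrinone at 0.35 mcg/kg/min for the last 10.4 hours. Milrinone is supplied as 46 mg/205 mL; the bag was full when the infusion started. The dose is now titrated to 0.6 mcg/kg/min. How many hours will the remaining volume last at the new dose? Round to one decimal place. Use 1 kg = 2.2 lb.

9.3 hours

Initial rate:
Weight = 183.1 lb ÷ 2.2 lb/kg = 83.22727 kg
Dose = 0.35 mcg/kg/min × 83.22727 kg = 29.12955 mcg/min
29.12955 mcg/min × 60 min/hr = 1747.773 mcg/hr
Concentration = 46 mg ÷ 205 mL = 0.2243902 mg/mL = 224.3902 mcg/mL
Rate = 1747.773 mcg/hr ÷ 224.3902 mcg/mL = 7.788987 mL/hr
Volume infused so far = 7.788987 mL/hr × 10.4 hr = 81.00547 mL
Volume remaining = 205 − 81.00547 = 123.9945 mL
New rate:
Dose = 0.6 mcg/kg/min × 83.22727 kg = 49.93636 mcg/min
49.93636 mcg/min × 60 min/hr = 2996.182 mcg/hr
Rate = 2996.182 mcg/hr ÷ 224.3902 mcg/mL = 13.35255 mL/hr
Time remaining = 123.9945 mL ÷ 13.35255 mL/hr = 9.286207 hr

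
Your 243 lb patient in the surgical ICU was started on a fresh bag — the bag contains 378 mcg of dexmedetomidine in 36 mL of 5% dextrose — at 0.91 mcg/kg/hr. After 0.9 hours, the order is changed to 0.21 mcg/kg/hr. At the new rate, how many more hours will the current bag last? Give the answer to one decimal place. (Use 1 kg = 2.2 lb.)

12.4 hours

Initial rate:
Weight = 243 lb ÷ 2.2 lb/kg = 110.4545 kg
Dose = 0.91 mcg/kg/hr × 110.4545 kg = 100.5136 mcg/hr
Concentration = 378 mcg ÷ 36 mL = 10.5 mcg/mL
Rate = 100.5136 mcg/hr ÷ 10.5 mcg/mL = 9.572727 mL/hr
Volume infused so far = 9.572727 mL/hr × 0.9 hr = 8.615455 mL
Volume remaining = 36 − 8.615455 = 27.38455 mL
New rate:
Dose = 0.21 mcg/kg/hr × 110.4545 kg = 23.19545 mcg/hr
Rate = 23.19545 mcg/hr ÷ 10.5 mcg/mL = 2.209091 mL/hr
Time remaining = 27.38455 mL ÷ 2.209091 mL/hr = 12.3963 hr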